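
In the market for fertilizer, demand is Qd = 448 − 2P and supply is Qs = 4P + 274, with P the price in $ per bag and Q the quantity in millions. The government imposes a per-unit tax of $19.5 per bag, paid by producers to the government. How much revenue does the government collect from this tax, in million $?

Without the tax, 448 − 2P = 4P + 274 gives 6P = 174, so P* = $29 and Q* = 390.
With the tax collected from producers, supply shifts: Qs = 4(P − 19.5) + 274.
New equilibrium: buyers pay $42, producers receive $22.5, Q = 364. (Wedge: Pb − Ps = 19.5.)
Revenue = t · Q = 19.5 · 364 = $7098.

Tax revenue = $7098 million.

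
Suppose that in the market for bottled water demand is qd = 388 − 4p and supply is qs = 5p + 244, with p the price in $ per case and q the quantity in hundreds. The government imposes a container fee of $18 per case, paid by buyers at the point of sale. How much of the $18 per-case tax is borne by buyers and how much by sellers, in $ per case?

Without the tax, 388 − 4p = 5p + 244 gives 9p = 144, so p* = $16 and q* = 324.
With the tax collected from buyers, demand (in seller-price terms) shifts: qd = 388 − 4(p + 18).
New equilibrium: buyers pay $26, sellers receive $8, q = 284. (Wedge: pb − ps = 18.)
Burden on buyers: $10; on sellers: $8. (They sum to $18.)
The less price-elastic side of the market bears the larger share of a per-unit tax.

Buyers bear $10 per case; sellers bear $8 per case.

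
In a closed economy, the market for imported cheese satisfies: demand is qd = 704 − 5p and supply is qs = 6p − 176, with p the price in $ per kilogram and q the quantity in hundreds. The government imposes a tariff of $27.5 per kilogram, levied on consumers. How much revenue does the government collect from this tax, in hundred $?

Before the tax: set 704 − 5p = 6p − 176 → p* = $80, q* = 304.
With the tax collected from consumers, demand (in seller-price terms) shifts: qd = 704 − 5(p + 27.5).
New equilibrium: consumers pay $95, suppliers receive $67.5, q = 229. (Wedge: pb − ps = 27.5.)
Revenue = t · Q = 27.5 · 229 = $6297.5.

Tax revenue = $6297.5 hundred.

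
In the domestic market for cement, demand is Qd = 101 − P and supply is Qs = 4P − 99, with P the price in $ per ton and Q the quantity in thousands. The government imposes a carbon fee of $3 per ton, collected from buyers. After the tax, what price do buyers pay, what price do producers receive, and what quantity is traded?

Buyers pay $42.4; producers receive $39.4; quantity = 58.6.

Before the tax: set 101 − P = 4P − 99 → P* = $40, Q* = 61.
With the tax collected from buyers, demand (in seller-price terms) shifts: Qd = 101 − (P + 3).
New equilibrium: buyers pay $42.4, producers receive $39.4, Q = 58.6. (Wedge: Pb − Ps = 3.)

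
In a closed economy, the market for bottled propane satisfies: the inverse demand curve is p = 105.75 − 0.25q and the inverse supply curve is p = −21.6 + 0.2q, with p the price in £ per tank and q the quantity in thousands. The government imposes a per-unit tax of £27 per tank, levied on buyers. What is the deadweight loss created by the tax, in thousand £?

Inverting to q(p) form: qd = 423 − 4p; qs = 5p + 108.
Before the tax: set 423 − 4p = 5p + 108 → p* = £35, q* = 283.
With the tax collected from buyers, demand (in seller-price terms) shifts: qd = 423 − 4(p + 27).
Solving gives q = 223 with buyers paying £50 and suppliers receiving £23 (the £27 wedge).
Quantity falls by |ΔQ| = |283 − 223| = 60.
DWL = ½ · t · |ΔQ| = ½ · 27 · 60 = £810.

Deadweight loss = £810 thousand.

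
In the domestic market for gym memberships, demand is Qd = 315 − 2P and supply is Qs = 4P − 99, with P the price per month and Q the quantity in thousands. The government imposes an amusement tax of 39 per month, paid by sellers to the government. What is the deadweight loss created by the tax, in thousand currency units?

Without the tax, 315 − 2P = 4P − 99 gives 6P = 414, so P* = 69 and Q* = 177.
With the tax collected from sellers, supply shifts: Qs = 4(P − 39) − 99.
Solving gives Q = 125 with buyers paying 95 and sellers receiving 56 (the 39 wedge).
Quantity falls by |ΔQ| = |177 − 125| = 52.
DWL = ½ · t · |ΔQ| = ½ · 39 · 52 = 1014.

Deadweight loss = 1014 thousand.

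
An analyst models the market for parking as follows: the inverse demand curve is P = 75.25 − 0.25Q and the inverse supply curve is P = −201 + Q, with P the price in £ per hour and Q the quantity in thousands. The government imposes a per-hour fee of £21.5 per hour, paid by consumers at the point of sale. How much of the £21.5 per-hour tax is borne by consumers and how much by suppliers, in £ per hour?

Consumers bear £4.3 per hour; suppliers bear £17.2 per hour.

Inverting to Q(P) form: Qd = 301 − 4P; Qs = P + 201.
Without the tax, 301 − 4P = P + 201 gives 5P = 100, so P* = £20 and Q* = 221.
With the tax collected from consumers, demand (in seller-price terms) shifts: Qd = 301 − 4(P + 21.5).
New equilibrium: consumers pay £24.3, suppliers receive £2.8, Q = 203.8. (Wedge: Pb − Ps = 21.5.)
Burden on consumers: £4.3; on suppliers: £17.2. (They sum to £21.5.)
The less price-elastic side of the market bears the larger share of a per-unit tax.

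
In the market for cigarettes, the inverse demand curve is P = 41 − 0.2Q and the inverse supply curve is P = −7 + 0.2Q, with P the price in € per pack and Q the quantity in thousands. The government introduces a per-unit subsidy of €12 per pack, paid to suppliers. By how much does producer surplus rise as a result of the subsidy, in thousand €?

Producer surplus rises by €810 thousand.

Rewrite in direct form: Qd = 205 − 5P and Qs = 5P + 35.
Without the subsidy, 205 − 5P = 5P + 35 gives 10P = 170, so P* = €17 and Q* = 120.
With a per-unit subsidy paid to suppliers, each receives P + 12 per unit sold, so supply becomes Qs = 5(P + 12) + 35.
Solving gives Q = 150 with buyers paying €11 and suppliers receiving €23 (the €12 wedge).
ΔPS is the trapezoid between Q = 150 and Q = 120 of height €6: ½ · (120 + 150) · 6 = €810.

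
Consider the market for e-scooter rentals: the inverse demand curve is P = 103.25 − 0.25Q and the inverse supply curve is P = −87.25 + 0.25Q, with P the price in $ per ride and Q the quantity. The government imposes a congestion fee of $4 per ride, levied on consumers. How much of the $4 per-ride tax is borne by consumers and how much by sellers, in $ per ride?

Rewrite in direct form: Qd = 413 − 4P and Qs = 4P + 349.
Before the tax: set 413 − 4P = 4P + 349 → P* = $8, Q* = 381.
With the tax collected from consumers, demand (in seller-price terms) shifts: Qd = 413 − 4(P + 4).
New equilibrium: consumers pay $10, sellers receive $6, Q = 373. (Wedge: Pb − Ps = 4.)
Burden on consumers: $2; on sellers: $2. (They sum to $4.)

Consumers bear $2 per ride; sellers bear $2 per ride.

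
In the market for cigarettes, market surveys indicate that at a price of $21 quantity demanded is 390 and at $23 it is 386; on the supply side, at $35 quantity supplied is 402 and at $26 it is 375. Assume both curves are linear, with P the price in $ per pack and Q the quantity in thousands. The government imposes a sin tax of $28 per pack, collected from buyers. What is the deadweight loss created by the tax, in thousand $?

Demand slope: (386 − 390)/(23 − 21) = -2, so Qd = 432 − 2P.
Supply slope: (375 − 402)/(26 − 35) = 3, so Qs = 3P + 297.
Before the tax: set 432 − 2P = 3P + 297 → P* = $27, Q* = 378.
With the tax collected from buyers, demand (in seller-price terms) shifts: Qd = 432 − 2(P + 28).
Solving gives Q = 344.4 with buyers paying $43.8 and sellers receiving $15.8 (the $28 wedge).
Quantity falls by |ΔQ| = |378 − 344.4| = 33.6.
DWL = ½ · t · |ΔQ| = ½ · 28 · 33.6 = $470.4.

Deadweight loss = $470.4 thousand.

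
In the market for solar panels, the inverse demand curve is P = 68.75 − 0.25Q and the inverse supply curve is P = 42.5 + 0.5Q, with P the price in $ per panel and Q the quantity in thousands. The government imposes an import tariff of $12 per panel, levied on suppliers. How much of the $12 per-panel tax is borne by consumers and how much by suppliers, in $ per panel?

Consumers bear $4 per panel; suppliers bear $8 per panel.

Inverting to Q(P) form: Qd = 275 − 4P; Qs = 2P − 85.
Before the tax: set 275 − 4P = 2P − 85 → P* = $60, Q* = 35.
With the tax collected from suppliers, supply shifts: Qs = 2(P − 12) − 85.
New equilibrium: consumers pay $64, suppliers receive $52, Q = 19. (Wedge: Pb − Ps = 12.)
Burden on consumers: $4; on suppliers: $8. (They sum to $12.)
The less price-elastic side of the market bears the larger share of a per-unit tax.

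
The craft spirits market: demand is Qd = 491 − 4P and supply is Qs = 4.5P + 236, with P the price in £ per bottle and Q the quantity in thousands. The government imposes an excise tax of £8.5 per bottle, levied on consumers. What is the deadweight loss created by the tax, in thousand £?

Deadweight loss = £76.5 thousand.

Before the tax: set 491 − 4P = 4.5P + 236 → P* = £30, Q* = 371.
With the tax collected from consumers, demand (in seller-price terms) shifts: Qd = 491 − 4(P + 8.5).
Solving gives Q = 353 with consumers paying £34.5 and sellers receiving £26 (the £8.5 wedge).
Quantity falls by |ΔQ| = |371 − 353| = 18.
DWL = ½ · t · |ΔQ| = ½ · 8.5 · 18 = £76.5.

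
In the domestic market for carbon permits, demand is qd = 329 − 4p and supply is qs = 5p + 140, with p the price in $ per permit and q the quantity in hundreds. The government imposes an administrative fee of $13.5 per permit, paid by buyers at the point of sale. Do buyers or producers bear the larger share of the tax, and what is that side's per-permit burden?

Buyers bear the larger share: $7.5 per permit.

Without the tax, 329 − 4p = 5p + 140 gives 9p = 189, so p* = $21 and q* = 245.
With the tax collected from buyers, demand (in seller-price terms) shifts: qd = 329 − 4(p + 13.5).
New equilibrium: buyers pay $28.5, producers receive $15, q = 215. (Wedge: pb − ps = 13.5.)
Per-permit burden: buyers $7.5, producers $6.
Buyers take the larger share because demand is less price-elastic here (demand slope 4 vs supply slope 5).
The less price-elastic side of the market bears the larger share of a per-unit tax.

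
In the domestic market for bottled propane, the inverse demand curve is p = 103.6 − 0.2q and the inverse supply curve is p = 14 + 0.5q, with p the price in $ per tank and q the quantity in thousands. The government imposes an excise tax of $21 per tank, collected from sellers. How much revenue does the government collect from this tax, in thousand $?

Inverting to q(p) form: qd = 518 − 5p; qs = 2p − 28.
Before the tax: set 518 − 5p = 2p − 28 → p* = $78, q* = 128.
With the tax collected from sellers, supply shifts: qs = 2(p − 21) − 28.
New equilibrium: buyers pay $84, sellers receive $63, q = 98. (Wedge: pb − ps = 21.)
Revenue = t · Q = 21 · 98 = $2058.

Tax revenue = $2058 thousand.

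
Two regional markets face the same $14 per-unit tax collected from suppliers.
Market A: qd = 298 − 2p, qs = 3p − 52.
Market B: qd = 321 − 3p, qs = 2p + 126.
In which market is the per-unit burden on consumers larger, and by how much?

Market A: pre-tax p* = $70, q* = 158; post-tax q = 141.2; per-unit burden on consumers = $8.4.
Market B: pre-tax p* = $39, q* = 204; post-tax q = 187.2; per-unit burden on consumers = $5.6.
Difference: $8.4 vs $5.6 → market A is larger by $2.8.

Market A, by $2.8.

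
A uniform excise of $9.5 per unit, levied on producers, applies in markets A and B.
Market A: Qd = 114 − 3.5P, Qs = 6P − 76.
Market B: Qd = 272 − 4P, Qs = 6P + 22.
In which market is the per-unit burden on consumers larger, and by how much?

Market A, by $0.3.

Market A: pre-tax P* = $20, Q* = 44; post-tax Q = 23; per-unit burden on consumers = $6.
Market B: pre-tax P* = $25, Q* = 172; post-tax Q = 149.2; per-unit burden on consumers = $5.7.
Difference: $6 vs $5.7 → market A is larger by $0.3.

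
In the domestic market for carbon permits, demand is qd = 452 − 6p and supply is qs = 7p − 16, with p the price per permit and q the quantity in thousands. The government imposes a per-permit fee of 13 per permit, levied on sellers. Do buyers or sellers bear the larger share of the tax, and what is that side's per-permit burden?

Without the tax, 452 − 6p = 7p − 16 gives 13p = 468, so p* = 36 and q* = 236.
With the tax collected from sellers, supply shifts: qs = 7(p − 13) − 16.
Solving gives q = 194 with buyers paying 43 and sellers receiving 30 (the 13 wedge).
Per-permit burden: buyers 7, sellers 6.
Buyers take the larger share because demand is less price-elastic here (demand slope 6 vs supply slope 7).
The less price-elastic side of the market bears the larger share of a per-unit tax.

Buyers bear the larger share: 7 per permit.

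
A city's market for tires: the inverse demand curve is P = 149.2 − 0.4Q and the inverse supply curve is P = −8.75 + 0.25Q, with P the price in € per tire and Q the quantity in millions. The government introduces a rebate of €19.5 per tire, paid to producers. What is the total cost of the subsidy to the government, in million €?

Government outlay = €5323.5 million.

Rewrite in direct form: Qd = 373 − 2.5P and Qs = 4P + 35.
Before the subsidy: set 373 − 2.5P = 4P + 35 → P* = €52, Q* = 243.
With a per-unit subsidy paid to producers, each receives P + 19.5 per unit sold, so supply becomes Qs = 4(P + 19.5) + 35.
Solving gives Q = 273 with buyers paying €40 and producers receiving €59.5 (the €19.5 wedge).
Outlay = t · Q = 19.5 · 273 = €5323.5.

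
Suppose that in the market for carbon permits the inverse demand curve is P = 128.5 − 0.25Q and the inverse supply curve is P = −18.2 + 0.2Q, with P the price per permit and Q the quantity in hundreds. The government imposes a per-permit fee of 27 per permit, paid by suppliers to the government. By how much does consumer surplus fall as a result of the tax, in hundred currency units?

Consumer surplus falls by 4440 hundred.

Inverting to Q(P) form: Qd = 514 − 4P; Qs = 5P + 91.
Before the tax: set 514 − 4P = 5P + 91 → P* = 47, Q* = 326.
With the tax collected from suppliers, supply shifts: Qs = 5(P − 27) + 91.
Solving gives Q = 266 with consumers paying 62 and suppliers receiving 35 (the 27 wedge).
ΔCS is the trapezoid between Q = 266 and Q = 326 of height 15: ½ · (326 + 266) · 15 = 4440.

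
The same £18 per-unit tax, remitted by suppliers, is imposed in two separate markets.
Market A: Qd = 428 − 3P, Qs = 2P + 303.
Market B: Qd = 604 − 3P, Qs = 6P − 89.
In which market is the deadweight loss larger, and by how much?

Market B, by £129.6.

Market A: pre-tax P* = £25, Q* = 353; post-tax Q = 331.4; deadweight loss = £194.4.
Market B: pre-tax P* = £77, Q* = 373; post-tax Q = 337; deadweight loss = £324.
Difference: £194.4 vs £324 → market B is larger by £129.6.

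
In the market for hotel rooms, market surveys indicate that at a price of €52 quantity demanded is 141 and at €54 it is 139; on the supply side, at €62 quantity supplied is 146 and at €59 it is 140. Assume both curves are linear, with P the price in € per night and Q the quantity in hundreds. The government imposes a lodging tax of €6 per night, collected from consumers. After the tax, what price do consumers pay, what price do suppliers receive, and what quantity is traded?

Consumers pay €61; suppliers receive €55; quantity = 132.

Demand slope: (139 − 141)/(54 − 52) = -1, so Qd = 193 − P.
Supply slope: (140 − 146)/(59 − 62) = 2, so Qs = 2P + 22.
Without the tax, 193 − P = 2P + 22 gives 3P = 171, so P* = €57 and Q* = 136.
With the tax collected from consumers, demand (in seller-price terms) shifts: Qd = 193 − (P + 6).
New equilibrium: consumers pay €61, suppliers receive €55, Q = 132. (Wedge: Pb − Ps = 6.)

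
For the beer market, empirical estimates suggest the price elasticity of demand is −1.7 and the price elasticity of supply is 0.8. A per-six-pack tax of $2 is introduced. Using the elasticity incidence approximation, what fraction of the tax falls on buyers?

Incidence ratio: buyers' share ≈ εs / (εs + |εd|) = 0.8 / (0.8 + 1.7) = 0.32.
Supply is the less elastic side, so buyers bear the smaller share.

Buyers' share ≈ 0.32.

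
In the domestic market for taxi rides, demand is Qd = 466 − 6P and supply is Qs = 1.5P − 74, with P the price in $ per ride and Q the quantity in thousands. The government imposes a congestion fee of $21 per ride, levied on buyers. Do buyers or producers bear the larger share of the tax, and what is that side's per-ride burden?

Without the tax, 466 − 6P = 1.5P − 74 gives 7.5P = 540, so P* = $72 and Q* = 34.
With the tax collected from buyers, demand (in seller-price terms) shifts: Qd = 466 − 6(P + 21).
New equilibrium: buyers pay $76.2, producers receive $55.2, Q = 8.8. (Wedge: Pb − Ps = 21.)
Per-ride burden: buyers $4.2, producers $16.8.
Producers take the larger share because supply is less price-elastic here (demand slope 6 vs supply slope 1.5).

Producers bear the larger share: $16.8 per ride.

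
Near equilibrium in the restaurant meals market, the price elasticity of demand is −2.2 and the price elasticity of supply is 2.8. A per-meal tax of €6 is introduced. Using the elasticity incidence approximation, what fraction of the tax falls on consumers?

Incidence ratio: consumers' share ≈ εs / (εs + |εd|) = 2.8 / (2.8 + 2.2) = 0.56.
Supply is the more elastic side, so consumers bear the larger share.

Consumers' share ≈ 0.56.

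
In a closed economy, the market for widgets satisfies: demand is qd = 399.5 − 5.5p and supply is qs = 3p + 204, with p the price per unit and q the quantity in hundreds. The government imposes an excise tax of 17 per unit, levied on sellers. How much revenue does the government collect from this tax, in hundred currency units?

Tax revenue = 4080 hundred.

Before the tax: set 399.5 − 5.5p = 3p + 204 → p* = 23, q* = 273.
With the tax collected from sellers, supply shifts: qs = 3(p − 17) + 204.
New equilibrium: consumers pay 29, sellers receive 12, q = 240. (Wedge: pb − ps = 17.)
Revenue = t · Q = 17 · 240 = 4080.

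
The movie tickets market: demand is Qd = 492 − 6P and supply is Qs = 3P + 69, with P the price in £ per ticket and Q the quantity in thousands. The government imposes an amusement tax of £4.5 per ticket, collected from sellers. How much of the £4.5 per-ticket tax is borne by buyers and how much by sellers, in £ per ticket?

Buyers bear £1.5 per ticket; sellers bear £3 per ticket.

Without the tax, 492 − 6P = 3P + 69 gives 9P = 423, so P* = £47 and Q* = 210.
With the tax collected from sellers, supply shifts: Qs = 3(P − 4.5) + 69.
Solving gives Q = 201 with buyers paying £48.5 and sellers receiving £44 (the £4.5 wedge).
Burden on buyers: £1.5; on sellers: £3. (They sum to £4.5.)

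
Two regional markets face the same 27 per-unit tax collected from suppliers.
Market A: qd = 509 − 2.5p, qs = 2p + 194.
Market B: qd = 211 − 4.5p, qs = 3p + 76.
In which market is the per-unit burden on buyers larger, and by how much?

Market A: pre-tax p* = 70, q* = 334; post-tax q = 304; per-unit burden on buyers = 12.
Market B: pre-tax p* = 18, q* = 130; post-tax q = 81.4; per-unit burden on buyers = 10.8.
Difference: 12 vs 10.8 → market A is larger by 1.2.

Market A, by 1.2.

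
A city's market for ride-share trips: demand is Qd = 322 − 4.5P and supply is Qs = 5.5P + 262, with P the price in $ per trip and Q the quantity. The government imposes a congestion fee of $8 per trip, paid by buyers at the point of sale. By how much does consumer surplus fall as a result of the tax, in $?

Consumer surplus falls by $1254.44.

Before the tax: set 322 − 4.5P = 5.5P + 262 → P* = $6, Q* = 295.
With the tax collected from buyers, demand (in seller-price terms) shifts: Qd = 322 − 4.5(P + 8).
Solving gives Q = 275.2 with buyers paying $10.4 and sellers receiving $2.4 (the $8 wedge).
ΔCS is the trapezoid between Q = 275.2 and Q = 295 of height $4.4: ½ · (295 + 275.2) · 4.4 = $1254.44.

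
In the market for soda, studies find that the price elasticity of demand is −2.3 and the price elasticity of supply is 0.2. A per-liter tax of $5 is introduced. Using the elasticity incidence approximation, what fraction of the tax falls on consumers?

Consumers' share ≈ 0.08.

Incidence ratio: consumers' share ≈ εs / (εs + |εd|) = 0.2 / (0.2 + 2.3) = 0.08.
Supply is the less elastic side, so consumers bear the smaller share.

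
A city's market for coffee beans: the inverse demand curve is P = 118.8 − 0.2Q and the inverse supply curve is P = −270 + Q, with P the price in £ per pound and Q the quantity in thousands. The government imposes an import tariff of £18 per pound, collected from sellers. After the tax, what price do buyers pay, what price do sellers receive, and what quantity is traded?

Buyers pay £57; sellers receive £39; quantity = 309.

Inverting to Q(P) form: Qd = 594 − 5P; Qs = P + 270.
Before the tax: set 594 − 5P = P + 270 → P* = £54, Q* = 324.
With the tax collected from sellers, supply shifts: Qs = (P − 18) + 270.
New equilibrium: buyers pay £57, sellers receive £39, Q = 309. (Wedge: Pb − Ps = 18.)
The less price-elastic side of the market bears the larger share of a per-unit tax.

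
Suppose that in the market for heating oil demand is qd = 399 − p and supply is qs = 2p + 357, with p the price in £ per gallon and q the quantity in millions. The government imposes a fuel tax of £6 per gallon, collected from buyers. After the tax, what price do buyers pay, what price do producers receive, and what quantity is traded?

Buyers pay £18; producers receive £12; quantity = 381.

Before the tax: set 399 − p = 2p + 357 → p* = £14, q* = 385.
With the tax collected from buyers, demand (in seller-price terms) shifts: qd = 399 − (p + 6).
Solving gives q = 381 with buyers paying £18 and producers receiving £12 (the £6 wedge).
The less price-elastic side of the market bears the larger share of a per-unit tax.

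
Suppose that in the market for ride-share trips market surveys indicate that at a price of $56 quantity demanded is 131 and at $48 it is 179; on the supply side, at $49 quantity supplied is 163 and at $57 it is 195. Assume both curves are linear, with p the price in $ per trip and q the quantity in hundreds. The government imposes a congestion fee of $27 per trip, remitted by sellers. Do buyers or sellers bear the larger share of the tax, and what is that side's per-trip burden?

Sellers bear the larger share: $16.2 per trip.

Demand slope: (179 − 131)/(48 − 56) = -6, so qd = 467 − 6p.
Supply slope: (195 − 163)/(57 − 49) = 4, so qs = 4p − 33.
Before the tax: set 467 − 6p = 4p − 33 → p* = $50, q* = 167.
With the tax collected from sellers, supply shifts: qs = 4(p − 27) − 33.
Solving gives q = 102.2 with buyers paying $60.8 and sellers receiving $33.8 (the $27 wedge).
Per-trip burden: buyers $10.8, sellers $16.2.
Sellers take the larger share because supply is less price-elastic here (demand slope 6 vs supply slope 4).
The less price-elastic side of the market bears the larger share of a per-unit tax.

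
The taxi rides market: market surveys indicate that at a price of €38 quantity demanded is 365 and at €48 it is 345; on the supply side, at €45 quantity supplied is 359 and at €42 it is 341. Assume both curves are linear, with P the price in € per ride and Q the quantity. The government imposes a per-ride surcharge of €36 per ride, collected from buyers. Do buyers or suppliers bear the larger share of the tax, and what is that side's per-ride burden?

Demand slope: (345 − 365)/(48 − 38) = -2, so Qd = 441 − 2P.
Supply slope: (341 − 359)/(42 − 45) = 6, so Qs = 6P + 89.
Before the tax: set 441 − 2P = 6P + 89 → P* = €44, Q* = 353.
With the tax collected from buyers, demand (in seller-price terms) shifts: Qd = 441 − 2(P + 36).
Solving gives Q = 299 with buyers paying €71 and suppliers receiving €35 (the €36 wedge).
Per-ride burden: buyers €27, suppliers €9.
Buyers take the larger share because demand is less price-elastic here (demand slope 2 vs supply slope 6).
The less price-elastic side of the market bears the larger share of a per-unit tax.

Buyers bear the larger share: €27 per ride.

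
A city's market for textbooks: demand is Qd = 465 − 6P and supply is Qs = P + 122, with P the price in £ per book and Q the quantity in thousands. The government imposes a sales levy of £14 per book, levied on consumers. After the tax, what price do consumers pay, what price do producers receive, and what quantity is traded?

Before the tax: set 465 − 6P = P + 122 → P* = £49, Q* = 171.
With the tax collected from consumers, demand (in seller-price terms) shifts: Qd = 465 − 6(P + 14).
New equilibrium: consumers pay £51, producers receive £37, Q = 159. (Wedge: Pb − Ps = 14.)
The less price-elastic side of the market bears the larger share of a per-unit tax.

Consumers pay £51; producers receive £37; quantity = 159.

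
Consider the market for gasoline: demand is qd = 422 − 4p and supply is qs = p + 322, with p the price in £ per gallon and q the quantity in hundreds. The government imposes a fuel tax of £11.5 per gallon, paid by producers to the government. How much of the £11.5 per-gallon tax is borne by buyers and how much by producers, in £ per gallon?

Buyers bear £2.3 per gallon; producers bear £9.2 per gallon.

Before the tax: set 422 − 4p = p + 322 → p* = £20, q* = 342.
With the tax collected from producers, supply shifts: qs = (p − 11.5) + 322.
New equilibrium: buyers pay £22.3, producers receive £10.8, q = 332.8. (Wedge: pb − ps = 11.5.)
Burden on buyers: £2.3; on producers: £9.2. (They sum to £11.5.)
The less price-elastic side of the market bears the larger share of a per-unit tax.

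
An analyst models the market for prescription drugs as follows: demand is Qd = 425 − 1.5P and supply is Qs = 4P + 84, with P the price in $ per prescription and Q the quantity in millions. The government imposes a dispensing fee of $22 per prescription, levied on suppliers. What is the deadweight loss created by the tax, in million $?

Without the tax, 425 − 1.5P = 4P + 84 gives 5.5P = 341, so P* = $62 and Q* = 332.
With the tax collected from suppliers, supply shifts: Qs = 4(P − 22) + 84.
Solving gives Q = 308 with buyers paying $78 and suppliers receiving $56 (the $22 wedge).
Quantity falls by |ΔQ| = |332 − 308| = 24.
DWL = ½ · t · |ΔQ| = ½ · 22 · 24 = $264.

Deadweight loss = $264 million.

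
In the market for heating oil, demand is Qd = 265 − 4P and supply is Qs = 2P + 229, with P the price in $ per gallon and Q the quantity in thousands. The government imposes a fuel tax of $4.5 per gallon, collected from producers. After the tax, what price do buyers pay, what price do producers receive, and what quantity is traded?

Buyers pay $7.5; producers receive $3; quantity = 235.

Without the tax, 265 − 4P = 2P + 229 gives 6P = 36, so P* = $6 and Q* = 241.
With the tax collected from producers, supply shifts: Qs = 2(P − 4.5) + 229.
New equilibrium: buyers pay $7.5, producers receive $3, Q = 235. (Wedge: Pb − Ps = 4.5.)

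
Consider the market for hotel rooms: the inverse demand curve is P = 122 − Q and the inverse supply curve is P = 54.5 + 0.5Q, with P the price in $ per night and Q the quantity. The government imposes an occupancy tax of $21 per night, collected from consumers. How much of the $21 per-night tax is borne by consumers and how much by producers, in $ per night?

Rewrite in direct form: Qd = 122 − P and Qs = 2P − 109.
Without the tax, 122 − P = 2P − 109 gives 3P = 231, so P* = $77 and Q* = 45.
With the tax collected from consumers, demand (in seller-price terms) shifts: Qd = 122 − (P + 21).
Solving gives Q = 31 with consumers paying $91 and producers receiving $70 (the $21 wedge).
Burden on consumers: $14; on producers: $7. (They sum to $21.)

Consumers bear $14 per night; producers bear $7 per night.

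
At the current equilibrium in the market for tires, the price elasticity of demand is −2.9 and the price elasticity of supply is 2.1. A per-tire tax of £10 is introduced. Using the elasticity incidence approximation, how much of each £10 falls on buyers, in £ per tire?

Incidence ratio: buyers' share ≈ εs / (εs + |εd|) = 2.1 / (2.1 + 2.9) = 0.42.
So buyers bear ≈ 0.42 × £10 = £4.2; producers bear £5.8.

Buyers bear ≈ £4.2 per tire.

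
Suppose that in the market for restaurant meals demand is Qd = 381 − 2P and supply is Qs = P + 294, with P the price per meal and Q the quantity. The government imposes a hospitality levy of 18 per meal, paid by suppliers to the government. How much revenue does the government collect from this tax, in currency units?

Without the tax, 381 − 2P = P + 294 gives 3P = 87, so P* = 29 and Q* = 323.
With the tax collected from suppliers, supply shifts: Qs = (P − 18) + 294.
Solving gives Q = 311 with consumers paying 35 and suppliers receiving 17 (the 18 wedge).
Revenue = t · Q = 18 · 311 = 5598.

Tax revenue = 5598.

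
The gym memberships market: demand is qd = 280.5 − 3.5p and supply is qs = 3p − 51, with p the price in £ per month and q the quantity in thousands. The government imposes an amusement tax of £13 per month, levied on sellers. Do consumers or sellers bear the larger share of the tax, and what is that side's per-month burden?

Sellers bear the larger share: £7 per month.

Before the tax: set 280.5 − 3.5p = 3p − 51 → p* = £51, q* = 102.
With the tax collected from sellers, supply shifts: qs = 3(p − 13) − 51.
New equilibrium: consumers pay £57, sellers receive £44, q = 81. (Wedge: pb − ps = 13.)
Per-month burden: consumers £6, sellers £7.
Sellers take the larger share because supply is less price-elastic here (demand slope 3.5 vs supply slope 3).
The less price-elastic side of the market bears the larger share of a per-unit tax.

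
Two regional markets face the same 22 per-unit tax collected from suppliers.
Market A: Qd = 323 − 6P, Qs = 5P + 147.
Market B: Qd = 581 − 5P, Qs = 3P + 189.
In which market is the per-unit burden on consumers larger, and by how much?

Market A, by 1.75.

Market A: pre-tax P* = 16, Q* = 227; post-tax Q = 167; per-unit burden on consumers = 10.
Market B: pre-tax P* = 49, Q* = 336; post-tax Q = 294.75; per-unit burden on consumers = 8.25.
Difference: 10 vs 8.25 → market A is larger by 1.75.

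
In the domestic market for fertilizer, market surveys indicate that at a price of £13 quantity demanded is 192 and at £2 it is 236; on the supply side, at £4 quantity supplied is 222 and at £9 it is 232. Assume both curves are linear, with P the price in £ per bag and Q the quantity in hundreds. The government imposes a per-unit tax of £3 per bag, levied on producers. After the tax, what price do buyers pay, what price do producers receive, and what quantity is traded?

Buyers pay £6; producers receive £3; quantity = 220.

Demand slope: (236 − 192)/(2 − 13) = -4, so Qd = 244 − 4P.
Supply slope: (232 − 222)/(9 − 4) = 2, so Qs = 2P + 214.
Without the tax, 244 − 4P = 2P + 214 gives 6P = 30, so P* = £5 and Q* = 224.
With the tax collected from producers, supply shifts: Qs = 2(P − 3) + 214.
Solving gives Q = 220 with buyers paying £6 and producers receiving £3 (the £3 wedge).
The less price-elastic side of the market bears the larger share of a per-unit tax.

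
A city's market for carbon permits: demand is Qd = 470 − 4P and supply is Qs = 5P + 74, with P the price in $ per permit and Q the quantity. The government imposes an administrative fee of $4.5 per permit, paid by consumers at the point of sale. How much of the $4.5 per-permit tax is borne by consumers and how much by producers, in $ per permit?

Before the tax: set 470 − 4P = 5P + 74 → P* = $44, Q* = 294.
With the tax collected from consumers, demand (in seller-price terms) shifts: Qd = 470 − 4(P + 4.5).
Solving gives Q = 284 with consumers paying $46.5 and producers receiving $42 (the $4.5 wedge).
Burden on consumers: $2.5; on producers: $2. (They sum to $4.5.)

Consumers bear $2.5 per permit; producers bear $2 per permit.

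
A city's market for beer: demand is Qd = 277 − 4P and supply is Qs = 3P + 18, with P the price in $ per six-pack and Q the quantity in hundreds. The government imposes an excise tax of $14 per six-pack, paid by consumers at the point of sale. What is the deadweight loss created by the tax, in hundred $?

Before the tax: set 277 − 4P = 3P + 18 → P* = $37, Q* = 129.
With the tax collected from consumers, demand (in seller-price terms) shifts: Qd = 277 − 4(P + 14).
Solving gives Q = 105 with consumers paying $43 and suppliers receiving $29 (the $14 wedge).
Quantity falls by |ΔQ| = |129 − 105| = 24.
DWL = ½ · t · |ΔQ| = ½ · 14 · 24 = $168.

Deadweight loss = $168 hundred.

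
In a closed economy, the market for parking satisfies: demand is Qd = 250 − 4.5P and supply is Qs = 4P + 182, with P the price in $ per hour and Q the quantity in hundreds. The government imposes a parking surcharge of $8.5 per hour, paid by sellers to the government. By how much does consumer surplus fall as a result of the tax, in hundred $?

Before the tax: set 250 − 4.5P = 4P + 182 → P* = $8, Q* = 214.
With the tax collected from sellers, supply shifts: Qs = 4(P − 8.5) + 182.
New equilibrium: consumers pay $12, sellers receive $3.5, Q = 196. (Wedge: Pb − Ps = 8.5.)
ΔCS is the trapezoid between Q = 196 and Q = 214 of height $4: ½ · (214 + 196) · 4 = $820.

Consumer surplus falls by $820 hundred.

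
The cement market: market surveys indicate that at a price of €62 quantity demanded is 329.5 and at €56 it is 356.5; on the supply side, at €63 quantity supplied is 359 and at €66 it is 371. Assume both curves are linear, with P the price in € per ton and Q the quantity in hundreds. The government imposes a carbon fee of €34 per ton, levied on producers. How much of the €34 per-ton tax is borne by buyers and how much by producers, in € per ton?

Buyers bear €16 per ton; producers bear €18 per ton.

Demand slope: (356.5 − 329.5)/(56 − 62) = -4.5, so Qd = 608.5 − 4.5P.
Supply slope: (371 − 359)/(66 − 63) = 4, so Qs = 4P + 107.
Without the tax, 608.5 − 4.5P = 4P + 107 gives 8.5P = 501.5, so P* = €59 and Q* = 343.
With the tax collected from producers, supply shifts: Qs = 4(P − 34) + 107.
New equilibrium: buyers pay €75, producers receive €41, Q = 271. (Wedge: Pb − Ps = 34.)
Burden on buyers: €16; on producers: €18. (They sum to €34.)
The less price-elastic side of the market bears the larger share of a per-unit tax.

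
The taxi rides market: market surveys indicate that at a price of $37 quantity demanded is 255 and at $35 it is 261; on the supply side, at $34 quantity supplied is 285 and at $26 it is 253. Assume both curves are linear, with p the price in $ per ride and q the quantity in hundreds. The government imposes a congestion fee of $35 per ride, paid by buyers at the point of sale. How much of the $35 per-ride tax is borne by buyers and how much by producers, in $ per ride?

Demand slope: (261 − 255)/(35 − 37) = -3, so qd = 366 − 3p.
Supply slope: (253 − 285)/(26 − 34) = 4, so qs = 4p + 149.
Without the tax, 366 − 3p = 4p + 149 gives 7p = 217, so p* = $31 and q* = 273.
With the tax collected from buyers, demand (in seller-price terms) shifts: qd = 366 − 3(p + 35).
Solving gives q = 213 with buyers paying $51 and producers receiving $16 (the $35 wedge).
Burden on buyers: $20; on producers: $15. (They sum to $35.)
The less price-elastic side of the market bears the larger share of a per-unit tax.

Buyers bear $20 per ride; producers bear $15 per ride.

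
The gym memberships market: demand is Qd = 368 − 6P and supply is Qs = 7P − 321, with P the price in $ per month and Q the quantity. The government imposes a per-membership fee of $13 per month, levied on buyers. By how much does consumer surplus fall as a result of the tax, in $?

Without the tax, 368 − 6P = 7P − 321 gives 13P = 689, so P* = $53 and Q* = 50.
With the tax collected from buyers, demand (in seller-price terms) shifts: Qd = 368 − 6(P + 13).
Solving gives Q = 8 with buyers paying $60 and producers receiving $47 (the $13 wedge).
ΔCS is the trapezoid between Q = 8 and Q = 50 of height $7: ½ · (50 + 8) · 7 = $203.

Consumer surplus falls by $203.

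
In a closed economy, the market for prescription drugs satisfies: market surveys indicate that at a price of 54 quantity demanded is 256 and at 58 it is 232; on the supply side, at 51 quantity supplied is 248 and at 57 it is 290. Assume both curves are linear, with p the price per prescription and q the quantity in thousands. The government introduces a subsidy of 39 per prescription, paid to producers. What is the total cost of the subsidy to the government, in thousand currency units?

Demand slope: (232 − 256)/(58 − 54) = -6, so qd = 580 − 6p.
Supply slope: (290 − 248)/(57 − 51) = 7, so qs = 7p − 109.
Before the subsidy: set 580 − 6p = 7p − 109 → p* = 53, q* = 262.
With a per-unit subsidy paid to producers, each receives p + 39 per unit sold, so supply becomes qs = 7(p + 39) − 109.
Solving gives q = 388 with buyers paying 32 and producers receiving 71 (the 39 wedge).
Outlay = t · Q = 39 · 388 = 15132.

Government outlay = 15132 thousand.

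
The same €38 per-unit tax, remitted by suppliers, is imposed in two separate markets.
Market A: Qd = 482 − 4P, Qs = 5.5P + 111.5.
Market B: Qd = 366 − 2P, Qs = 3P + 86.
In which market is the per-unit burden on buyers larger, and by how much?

Market B, by €0.8.

Market A: pre-tax P* = €39, Q* = 326; post-tax Q = 238; per-unit burden on buyers = €22.
Market B: pre-tax P* = €56, Q* = 254; post-tax Q = 208.4; per-unit burden on buyers = €22.8.
Difference: €22 vs €22.8 → market B is larger by €0.8.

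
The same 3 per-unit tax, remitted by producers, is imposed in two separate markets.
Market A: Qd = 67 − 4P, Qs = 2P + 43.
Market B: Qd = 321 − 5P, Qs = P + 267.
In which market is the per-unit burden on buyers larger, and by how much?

Market A: pre-tax P* = 4, Q* = 51; post-tax Q = 47; per-unit burden on buyers = 1.
Market B: pre-tax P* = 9, Q* = 276; post-tax Q = 273.5; per-unit burden on buyers = 0.5.
Difference: 1 vs 0.5 → market A is larger by 0.5.

Market A, by 0.5.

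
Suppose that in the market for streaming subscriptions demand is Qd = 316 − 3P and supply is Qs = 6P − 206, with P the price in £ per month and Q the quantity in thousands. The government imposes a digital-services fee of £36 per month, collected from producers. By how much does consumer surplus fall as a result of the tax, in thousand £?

Consumer surplus falls by £2544 thousand.

Without the tax, 316 − 3P = 6P − 206 gives 9P = 522, so P* = £58 and Q* = 142.
With the tax collected from producers, supply shifts: Qs = 6(P − 36) − 206.
New equilibrium: consumers pay £82, producers receive £46, Q = 70. (Wedge: Pb − Ps = 36.)
ΔCS is the trapezoid between Q = 70 and Q = 142 of height £24: ½ · (142 + 70) · 24 = £2544.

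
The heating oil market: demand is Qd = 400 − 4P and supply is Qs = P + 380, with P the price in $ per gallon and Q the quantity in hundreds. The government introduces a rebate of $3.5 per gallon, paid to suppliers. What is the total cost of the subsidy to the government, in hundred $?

Without the subsidy, 400 − 4P = P + 380 gives 5P = 20, so P* = $4 and Q* = 384.
With a per-unit subsidy paid to suppliers, each receives P + 3.5 per unit sold, so supply becomes Qs = (P + 3.5) + 380.
New equilibrium: buyers pay $3.3, suppliers receive $6.8, Q = 386.8. (Wedge: Pb − Ps = −3.5.)
Outlay = t · Q = 3.5 · 386.8 = $1353.8.

Government outlay = $1353.8 hundred.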